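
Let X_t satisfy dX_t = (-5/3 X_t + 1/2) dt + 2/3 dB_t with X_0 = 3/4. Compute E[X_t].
E[X_t] = 3/10 + 9*exp(-5*t/3)/20

Taking expectations and using E[dB_t] = 0, the mean m(t) = E[X_t] satisfies the ODE m'(t) = a m(t) + b with m(0) = x_0. With a = -5/3, b = 1/2, x_0 = 3/4, the solution is
  m(t) = x_0 * exp(a t) + (b/a) * (exp(a t) - 1)
       = (3/4) * exp((-5/3) t) + ((1/2)/(-5/3)) * (exp((-5/3) t) - 1)
       = 3/10 + 9*exp(-5*t/3)/20.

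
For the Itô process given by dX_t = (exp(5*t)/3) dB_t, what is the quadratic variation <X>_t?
<X>_t = exp(10*t)/90 - 1/90

For an Itô process dX_t = a(t) dt + b(t) dB_t, the quadratic variation is <X>_t = int_0^t b(s)^2 ds (the drift term does not contribute). Here b(s) = exp(5*s)/3, so
  b(s)^2 = exp(10*s)/9.
Integrating from 0 to t:
  <X>_t = int_0^t (exp(10*s)/9) ds = exp(10*t)/90 - 1/90.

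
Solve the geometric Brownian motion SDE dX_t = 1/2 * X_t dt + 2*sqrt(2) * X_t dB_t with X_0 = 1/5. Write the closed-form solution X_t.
X_t = 1/5 * exp((-7/2) * t + (2*sqrt(2)) * B_t)

For GBM dX = mu X dt + sigma X dB with X_0 = x_0, apply Itô to Y = log X: dY = (mu - sigma^2/2) dt + sigma dB, so Y_t = log(x_0) + (mu - sigma^2/2) t + sigma B_t and hence X_t = x_0 * exp((mu - sigma^2/2) t + sigma B_t).
With mu = 1/2, sigma = 2*sqrt(2), x_0 = 1/5, this gives:
  X_t = 1/5 * exp((-7/2) * t + (2*sqrt(2)) * B_t).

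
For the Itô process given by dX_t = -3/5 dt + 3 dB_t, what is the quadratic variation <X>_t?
<X>_t = 9*t

For an Itô process dX_t = a(t) dt + b(t) dB_t, the quadratic variation is <X>_t = int_0^t b(s)^2 ds (the drift term does not contribute). Here b(s) = 3, so
  b(s)^2 = 9.
Integrating from 0 to t:
  <X>_t = int_0^t (9) ds = 9*t.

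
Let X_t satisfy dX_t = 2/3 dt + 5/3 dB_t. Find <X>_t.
<X>_t = 25*t/9

For an Itô process dX_t = a(t) dt + b(t) dB_t, the quadratic variation is <X>_t = int_0^t b(s)^2 ds (the drift term does not contribute). Here b(s) = 5/3, so
  b(s)^2 = 25/9.
Integrating from 0 to t:
  <X>_t = int_0^t (25/9) ds = 25*t/9.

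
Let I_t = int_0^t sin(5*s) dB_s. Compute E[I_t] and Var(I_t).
E[I_t] = 0; Var(I_t) = t/2 - sin(10*t)/20

The Itô integral of a deterministic integrand f(s) has mean 0 because each increment f(s) * (B_{s+ds} - B_s) has mean 0. By the Itô isometry:
  Var( int_0^t f(s) dB_s ) = E[ (int_0^t f(s) dB_s)^2 ] = int_0^t f(s)^2 ds.
Here f(s) = sin(5*s), so f(s)^2 = sin(5*s)^2. Integrate:
  int_0^t (sin(5*s)^2) ds = t/2 - sin(10*t)/20.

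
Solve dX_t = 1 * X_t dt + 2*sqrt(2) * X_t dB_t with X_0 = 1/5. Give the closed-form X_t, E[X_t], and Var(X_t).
X_t = 1/5 * exp((-3) t + (2*sqrt(2)) B_t); E[X_t] = exp(t)/5; Var(X_t) = (exp(8*t) - 1)*exp(2*t)/25

For GBM dX = mu X dt + sigma X dB with X_0 = x_0, apply Itô to Y = log X: dY = (mu - sigma^2/2) dt + sigma dB, so Y_t = log(x_0) + (mu - sigma^2/2) t + sigma B_t and hence X_t = x_0 * exp((mu - sigma^2/2) t + sigma B_t).
With mu = 1, sigma = 2*sqrt(2), x_0 = 1/5, this gives:
  X_t = 1/5 * exp((-3) * t + (2*sqrt(2)) * B_t).
Since sigma*B_t ~ Normal(0, sigma^2 t), E[exp(sigma*B_t)] = exp(sigma^2 t / 2); so E[X_t] = x_0 * exp((mu - sigma^2/2) t) * exp(sigma^2 t / 2) = x_0 * exp(mu t) = exp(t)/5.
Var(X_t) = E[X_t^2] - (E[X_t])^2 = x_0^2 * exp(2 mu t) * (exp(sigma^2 t) - 1) = (exp(8*t) - 1)*exp(2*t)/25.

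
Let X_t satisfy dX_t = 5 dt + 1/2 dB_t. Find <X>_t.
<X>_t = t/4

For an Itô process dX_t = a(t) dt + b(t) dB_t, the quadratic variation is <X>_t = int_0^t b(s)^2 ds (the drift term does not contribute). Here b(s) = 1/2, so
  b(s)^2 = 1/4.
Integrating from 0 to t:
  <X>_t = int_0^t (1/4) ds = t/4.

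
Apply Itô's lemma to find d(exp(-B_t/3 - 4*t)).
d(exp(-B_t/3 - 4*t)) = (-71*exp(-B_t/3 - 4*t)/18) dt + (-exp(-B_t/3 - 4*t)/3) dB_t

Itô's formula for f(t, x): d f(t, B_t) = (f_t + (1/2) f_xx) dt + f_x dB_t. Compute partials of f(t, x) = exp(-4*t - x/3):
  f_t(t,x)  = -4*exp(-4*t - x/3)
  f_x(t,x)  = -exp(-4*t - x/3)/3
  f_xx(t,x) = exp(-4*t - x/3)/9
Assemble drift = f_t + (1/2) f_xx = -71*exp(-4*t - x/3)/18 and diffusion = f_x = -exp(-4*t - x/3)/3. Substituting x = B_t:
  d(exp(-B_t/3 - 4*t)) = (-71*exp(-B_t/3 - 4*t)/18) dt + (-exp(-B_t/3 - 4*t)/3) dB_t.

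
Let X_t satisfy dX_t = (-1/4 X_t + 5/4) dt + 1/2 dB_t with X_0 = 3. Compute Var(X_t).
Var(X_t) = 1/2 - exp(-t/2)/2

The variance V(t) = Var(X_t) satisfies V'(t) = 2 a V(t) + c^2 with V(0) = 0 (drift coefficient is linear in X, diffusion is constant). With a = -1/4, c = 1/2, the solution is
  V(t) = (c^2 / (2 a)) * (exp(2 a t) - 1)
       = ((1/2)^2 / (2*(-1/4))) * (exp((-1/2) t) - 1)
       = 1/2 - exp(-t/2)/2.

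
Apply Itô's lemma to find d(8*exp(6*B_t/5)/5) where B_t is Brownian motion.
d(8*exp(6*B_t/5)/5) = (144*exp(6*B_t/5)/125) dt + (48*exp(6*B_t/5)/25) dB_t

Itô's formula for f(B_t) gives d f(B_t) = f'(B_t) dB_t + (1/2) f''(B_t) dt. Compute derivatives of f(x) = 8*exp(6*x/5)/5:
  f'(x)  = 48*exp(6*x/5)/25
  f''(x) = 288*exp(6*x/5)/125
Substitute x = B_t and multiply the f'' term by 1/2:
  drift     = (1/2) * (288*exp(6*x/5)/125) evaluated at B_t = 144*exp(6*B_t/5)/125
  diffusion = (48*exp(6*x/5)/25) evaluated at B_t = 48*exp(6*B_t/5)/25
Therefore d(8*exp(6*B_t/5)/5) = (144*exp(6*B_t/5)/125) dt + (48*exp(6*B_t/5)/25) dB_t.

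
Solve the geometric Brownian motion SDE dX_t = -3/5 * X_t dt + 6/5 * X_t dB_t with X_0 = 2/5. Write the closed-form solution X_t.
X_t = 2/5 * exp((-33/25) * t + (6/5) * B_t)

For GBM dX = mu X dt + sigma X dB with X_0 = x_0, apply Itô to Y = log X: dY = (mu - sigma^2/2) dt + sigma dB, so Y_t = log(x_0) + (mu - sigma^2/2) t + sigma B_t and hence X_t = x_0 * exp((mu - sigma^2/2) t + sigma B_t).
With mu = -3/5, sigma = 6/5, x_0 = 2/5, this gives:
  X_t = 2/5 * exp((-33/25) * t + (6/5) * B_t).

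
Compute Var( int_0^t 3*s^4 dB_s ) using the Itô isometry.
Var = t^9

The Itô integral of a deterministic integrand f(s) has mean 0 because each increment f(s) * (B_{s+ds} - B_s) has mean 0. By the Itô isometry:
  Var( int_0^t f(s) dB_s ) = E[ (int_0^t f(s) dB_s)^2 ] = int_0^t f(s)^2 ds.
Here f(s) = 3*s^4, so f(s)^2 = 9*s^8. Integrate:
  int_0^t (9*s^8) ds = t^9.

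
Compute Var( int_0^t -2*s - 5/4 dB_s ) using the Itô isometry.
Var = t*(64*t^2 + 120*t + 75)/48

The Itô integral of a deterministic integrand f(s) has mean 0 because each increment f(s) * (B_{s+ds} - B_s) has mean 0. By the Itô isometry:
  Var( int_0^t f(s) dB_s ) = E[ (int_0^t f(s) dB_s)^2 ] = int_0^t f(s)^2 ds.
Here f(s) = -2*s - 5/4, so f(s)^2 = (8*s + 5)^2/16. Integrate:
  int_0^t ((8*s + 5)^2/16) ds = t*(64*t^2 + 120*t + 75)/48.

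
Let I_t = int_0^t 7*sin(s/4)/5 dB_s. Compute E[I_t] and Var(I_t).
E[I_t] = 0; Var(I_t) = 49*t/50 - 49*sin(t/2)/25

The Itô integral of a deterministic integrand f(s) has mean 0 because each increment f(s) * (B_{s+ds} - B_s) has mean 0. By the Itô isometry:
  Var( int_0^t f(s) dB_s ) = E[ (int_0^t f(s) dB_s)^2 ] = int_0^t f(s)^2 ds.
Here f(s) = 7*sin(s/4)/5, so f(s)^2 = 49*sin(s/4)^2/25. Integrate:
  int_0^t (49*sin(s/4)^2/25) ds = 49*t/50 - 49*sin(t/2)/25.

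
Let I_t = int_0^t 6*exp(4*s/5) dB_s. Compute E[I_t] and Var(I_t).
E[I_t] = 0; Var(I_t) = 45*exp(8*t/5)/2 - 45/2

The Itô integral of a deterministic integrand f(s) has mean 0 because each increment f(s) * (B_{s+ds} - B_s) has mean 0. By the Itô isometry:
  Var( int_0^t f(s) dB_s ) = E[ (int_0^t f(s) dB_s)^2 ] = int_0^t f(s)^2 ds.
Here f(s) = 6*exp(4*s/5), so f(s)^2 = 36*exp(8*s/5). Integrate:
  int_0^t (36*exp(8*s/5)) ds = 45*exp(8*t/5)/2 - 45/2.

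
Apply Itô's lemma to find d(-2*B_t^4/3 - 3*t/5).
d(-2*B_t^4/3 - 3*t/5) = (-4*B_t^2 - 3/5) dt + (-8*B_t^3/3) dB_t

Itô's formula for f(t, x): d f(t, B_t) = (f_t + (1/2) f_xx) dt + f_x dB_t. Compute partials of f(t, x) = -3*t/5 - 2*x^4/3:
  f_t(t,x)  = -3/5
  f_x(t,x)  = -8*x^3/3
  f_xx(t,x) = -8*x^2
Assemble drift = f_t + (1/2) f_xx = -4*x^2 - 3/5 and diffusion = f_x = -8*x^3/3. Substituting x = B_t:
  d(-2*B_t^4/3 - 3*t/5) = (-4*B_t^2 - 3/5) dt + (-8*B_t^3/3) dB_t.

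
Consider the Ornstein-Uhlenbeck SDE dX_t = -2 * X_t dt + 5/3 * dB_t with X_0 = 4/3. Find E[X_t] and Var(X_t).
E[X_t] = 4*exp(-2*t)/3; Var(X_t) = 25/36 - 25*exp(-4*t)/36

The OU SDE dX = -theta X dt + sigma dB admits the integrating factor exp(theta t): d(exp(theta t) X_t) = sigma exp(theta t) dB_t. Integrating from 0 to t:
  X_t = x_0 * exp(-theta t) + sigma * int_0^t exp(-theta (t-s)) dB_s.
The Itô integral has mean 0 and (by the Itô isometry) variance sigma^2 * int_0^t exp(-2 theta (t - s)) ds = sigma^2 * (1 - exp(-2 theta t)) / (2 theta).
With theta = 2, sigma = 5/3, x_0 = 4/3:
  E[X_t] = 4/3 * exp(-2 t) = 4*exp(-2*t)/3
  Var(X_t) = (5/3)^2 * (1 - exp(-2*2 t)) / (2 * 2) = 25/36 - 25*exp(-4*t)/36.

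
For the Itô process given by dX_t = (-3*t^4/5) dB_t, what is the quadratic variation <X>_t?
<X>_t = t^9/25

For an Itô process dX_t = a(t) dt + b(t) dB_t, the quadratic variation is <X>_t = int_0^t b(s)^2 ds (the drift term does not contribute). Here b(s) = -3*s^4/5, so
  b(s)^2 = 9*s^8/25.
Integrating from 0 to t:
  <X>_t = int_0^t (9*s^8/25) ds = t^9/25.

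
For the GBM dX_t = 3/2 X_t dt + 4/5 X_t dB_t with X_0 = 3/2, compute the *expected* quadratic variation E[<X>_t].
E[<X>_t] = 36*exp(91*t/25)/91 - 36/91

<X>_t = int_0^t ((4/5) * X_s)^2 ds. Taking expectation inside the integral: E[<X>_t] = (4/5)^2 * int_0^t E[X_s^2] ds. For GBM, E[X_s^2] = x_0^2 * exp((2 mu + sigma^2) s). Integrating:
  E[<X>_t] = (4/5)^2 * (3/2)^2 * (exp((2*(3/2) + (4/5)^2) t) - 1) / (2*(3/2) + (4/5)^2)
           = (4/5)^2 * (3/2)^2 * (exp((91/25) t) - 1) / (91/25) = 36*exp(91*t/25)/91 - 36/91.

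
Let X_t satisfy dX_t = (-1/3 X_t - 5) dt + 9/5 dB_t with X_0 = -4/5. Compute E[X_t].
E[X_t] = -15 + 71*exp(-t/3)/5

Taking expectations and using E[dB_t] = 0, the mean m(t) = E[X_t] satisfies the ODE m'(t) = a m(t) + b with m(0) = x_0. With a = -1/3, b = -5, x_0 = -4/5, the solution is
  m(t) = x_0 * exp(a t) + (b/a) * (exp(a t) - 1)
       = (-4/5) * exp((-1/3) t) + ((-5)/(-1/3)) * (exp((-1/3) t) - 1)
       = -15 + 71*exp(-t/3)/5.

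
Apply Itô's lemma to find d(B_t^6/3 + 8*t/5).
d(B_t^6/3 + 8*t/5) = (5*B_t^4 + 8/5) dt + (2*B_t^5) dB_t

Itô's formula for f(t, x): d f(t, B_t) = (f_t + (1/2) f_xx) dt + f_x dB_t. Compute partials of f(t, x) = 8*t/5 + x^6/3:
  f_t(t,x)  = 8/5
  f_x(t,x)  = 2*x^5
  f_xx(t,x) = 10*x^4
Assemble drift = f_t + (1/2) f_xx = 5*x^4 + 8/5 and diffusion = f_x = 2*x^5. Substituting x = B_t:
  d(B_t^6/3 + 8*t/5) = (5*B_t^4 + 8/5) dt + (2*B_t^5) dB_t.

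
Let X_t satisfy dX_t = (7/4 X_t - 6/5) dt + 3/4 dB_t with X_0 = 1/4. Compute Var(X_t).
Var(X_t) = 9*exp(7*t/2)/56 - 9/56

The variance V(t) = Var(X_t) satisfies V'(t) = 2 a V(t) + c^2 with V(0) = 0 (drift coefficient is linear in X, diffusion is constant). With a = 7/4, c = 3/4, the solution is
  V(t) = (c^2 / (2 a)) * (exp(2 a t) - 1)
       = ((3/4)^2 / (2*(7/4))) * (exp((7/2) t) - 1)
       = 9*exp(7*t/2)/56 - 9/56.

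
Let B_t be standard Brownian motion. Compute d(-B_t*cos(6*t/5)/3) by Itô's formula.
d(-B_t*cos(6*t/5)/3) = (2*B_t*sin(6*t/5)/5) dt + (-cos(6*t/5)/3) dB_t

Itô's formula for f(t, x): d f(t, B_t) = (f_t + (1/2) f_xx) dt + f_x dB_t. Compute partials of f(t, x) = -x*cos(6*t/5)/3:
  f_t(t,x)  = 2*x*sin(6*t/5)/5
  f_x(t,x)  = -cos(6*t/5)/3
  f_xx(t,x) = 0
Assemble drift = f_t + (1/2) f_xx = 2*x*sin(6*t/5)/5 and diffusion = f_x = -cos(6*t/5)/3. Substituting x = B_t:
  d(-B_t*cos(6*t/5)/3) = (2*B_t*sin(6*t/5)/5) dt + (-cos(6*t/5)/3) dB_t.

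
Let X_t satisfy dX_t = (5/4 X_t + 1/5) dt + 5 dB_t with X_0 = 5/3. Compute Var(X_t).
Var(X_t) = 10*exp(5*t/2) - 10

The variance V(t) = Var(X_t) satisfies V'(t) = 2 a V(t) + c^2 with V(0) = 0 (drift coefficient is linear in X, diffusion is constant). With a = 5/4, c = 5, the solution is
  V(t) = (c^2 / (2 a)) * (exp(2 a t) - 1)
       = (5^2 / (2*(5/4))) * (exp((5/2) t) - 1)
       = 10*exp(5*t/2) - 10.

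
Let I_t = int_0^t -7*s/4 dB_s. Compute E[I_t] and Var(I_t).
E[I_t] = 0; Var(I_t) = 49*t^3/48

The Itô integral of a deterministic integrand f(s) has mean 0 because each increment f(s) * (B_{s+ds} - B_s) has mean 0. By the Itô isometry:
  Var( int_0^t f(s) dB_s ) = E[ (int_0^t f(s) dB_s)^2 ] = int_0^t f(s)^2 ds.
Here f(s) = -7*s/4, so f(s)^2 = 49*s^2/16. Integrate:
  int_0^t (49*s^2/16) ds = 49*t^3/48.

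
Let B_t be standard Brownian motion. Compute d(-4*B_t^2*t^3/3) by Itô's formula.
d(-4*B_t^2*t^3/3) = (4*t^2*(-3*B_t^2 - t)/3) dt + (-8*B_t*t^3/3) dB_t

Itô's formula for f(t, x): d f(t, B_t) = (f_t + (1/2) f_xx) dt + f_x dB_t. Compute partials of f(t, x) = -4*t^3*x^2/3:
  f_t(t,x)  = -4*t^2*x^2
  f_x(t,x)  = -8*t^3*x/3
  f_xx(t,x) = -8*t^3/3
Assemble drift = f_t + (1/2) f_xx = 4*t^2*(-t - 3*x^2)/3 and diffusion = f_x = -8*t^3*x/3. Substituting x = B_t:
  d(-4*B_t^2*t^3/3) = (4*t^2*(-3*B_t^2 - t)/3) dt + (-8*B_t*t^3/3) dB_t.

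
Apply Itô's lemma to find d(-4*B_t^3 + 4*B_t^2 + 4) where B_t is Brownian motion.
d(-4*B_t^3 + 4*B_t^2 + 4) = (4 - 12*B_t) dt + (4*B_t*(2 - 3*B_t)) dB_t

Itô's formula for f(B_t) gives d f(B_t) = f'(B_t) dB_t + (1/2) f''(B_t) dt. Compute derivatives of f(x) = -4*x^3 + 4*x^2 + 4:
  f'(x)  = 4*x*(2 - 3*x)
  f''(x) = 8 - 24*x
Substitute x = B_t and multiply the f'' term by 1/2:
  drift     = (1/2) * (8 - 24*x) evaluated at B_t = 4 - 12*B_t
  diffusion = (4*x*(2 - 3*x)) evaluated at B_t = 4*B_t*(2 - 3*B_t)
Therefore d(-4*B_t^3 + 4*B_t^2 + 4) = (4 - 12*B_t) dt + (4*B_t*(2 - 3*B_t)) dB_t.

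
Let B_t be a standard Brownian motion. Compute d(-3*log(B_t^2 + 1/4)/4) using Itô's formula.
d(-3*log(B_t^2 + 1/4)/4) = (3*(4*B_t^2 - 1)/(4*B_t^2 + 1)^2) dt + (-6*B_t/(4*B_t^2 + 1)) dB_t

Itô's formula for f(B_t) gives d f(B_t) = f'(B_t) dB_t + (1/2) f''(B_t) dt. Compute derivatives of f(x) = -3*log(x^2 + 1/4)/4:
  f'(x)  = -6*x/(4*x^2 + 1)
  f''(x) = 6*(4*x^2 - 1)/(4*x^2 + 1)^2
Substitute x = B_t and multiply the f'' term by 1/2:
  drift     = (1/2) * (6*(4*x^2 - 1)/(4*x^2 + 1)^2) evaluated at B_t = 3*(4*B_t^2 - 1)/(4*B_t^2 + 1)^2
  diffusion = (-6*x/(4*x^2 + 1)) evaluated at B_t = -6*B_t/(4*B_t^2 + 1)
Therefore d(-3*log(B_t^2 + 1/4)/4) = (3*(4*B_t^2 - 1)/(4*B_t^2 + 1)^2) dt + (-6*B_t/(4*B_t^2 + 1)) dB_t.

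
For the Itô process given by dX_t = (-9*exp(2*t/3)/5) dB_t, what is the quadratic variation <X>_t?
<X>_t = 243*exp(4*t/3)/100 - 243/100

For an Itô process dX_t = a(t) dt + b(t) dB_t, the quadratic variation is <X>_t = int_0^t b(s)^2 ds (the drift term does not contribute). Here b(s) = -9*exp(2*s/3)/5, so
  b(s)^2 = 81*exp(4*s/3)/25.
Integrating from 0 to t:
  <X>_t = int_0^t (81*exp(4*s/3)/25) ds = 243*exp(4*t/3)/100 - 243/100.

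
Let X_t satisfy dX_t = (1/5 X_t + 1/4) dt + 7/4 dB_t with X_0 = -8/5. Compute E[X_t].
E[X_t] = -7*exp(t/5)/20 - 5/4

Taking expectations and using E[dB_t] = 0, the mean m(t) = E[X_t] satisfies the ODE m'(t) = a m(t) + b with m(0) = x_0. With a = 1/5, b = 1/4, x_0 = -8/5, the solution is
  m(t) = x_0 * exp(a t) + (b/a) * (exp(a t) - 1)
       = (-8/5) * exp((1/5) t) + ((1/4)/(1/5)) * (exp((1/5) t) - 1)
       = -7*exp(t/5)/20 - 5/4.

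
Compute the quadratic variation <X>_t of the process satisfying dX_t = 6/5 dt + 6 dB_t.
<X>_t = 36*t

For an Itô process dX_t = a(t) dt + b(t) dB_t, the quadratic variation is <X>_t = int_0^t b(s)^2 ds (the drift term does not contribute). Here b(s) = 6, so
  b(s)^2 = 36.
Integrating from 0 to t:
  <X>_t = int_0^t (36) ds = 36*t.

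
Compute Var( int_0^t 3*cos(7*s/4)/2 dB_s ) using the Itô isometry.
Var = 9*t/8 + 9*sin(7*t/2)/28

The Itô integral of a deterministic integrand f(s) has mean 0 because each increment f(s) * (B_{s+ds} - B_s) has mean 0. By the Itô isometry:
  Var( int_0^t f(s) dB_s ) = E[ (int_0^t f(s) dB_s)^2 ] = int_0^t f(s)^2 ds.
Here f(s) = 3*cos(7*s/4)/2, so f(s)^2 = 9*cos(7*s/4)^2/4. Integrate:
  int_0^t (9*cos(7*s/4)^2/4) ds = 9*t/8 + 9*sin(7*t/2)/28.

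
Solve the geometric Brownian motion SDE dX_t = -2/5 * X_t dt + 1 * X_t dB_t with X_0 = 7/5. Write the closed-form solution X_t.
X_t = 7/5 * exp((-9/10) * t + (1) * B_t)

For GBM dX = mu X dt + sigma X dB with X_0 = x_0, apply Itô to Y = log X: dY = (mu - sigma^2/2) dt + sigma dB, so Y_t = log(x_0) + (mu - sigma^2/2) t + sigma B_t and hence X_t = x_0 * exp((mu - sigma^2/2) t + sigma B_t).
With mu = -2/5, sigma = 1, x_0 = 7/5, this gives:
  X_t = 7/5 * exp((-9/10) * t + (1) * B_t).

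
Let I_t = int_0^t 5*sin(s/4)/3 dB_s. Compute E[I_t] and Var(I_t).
E[I_t] = 0; Var(I_t) = 25*t/18 - 25*sin(t/2)/9

The Itô integral of a deterministic integrand f(s) has mean 0 because each increment f(s) * (B_{s+ds} - B_s) has mean 0. By the Itô isometry:
  Var( int_0^t f(s) dB_s ) = E[ (int_0^t f(s) dB_s)^2 ] = int_0^t f(s)^2 ds.
Here f(s) = 5*sin(s/4)/3, so f(s)^2 = 25*sin(s/4)^2/9. Integrate:
  int_0^t (25*sin(s/4)^2/9) ds = 25*t/18 - 25*sin(t/2)/9.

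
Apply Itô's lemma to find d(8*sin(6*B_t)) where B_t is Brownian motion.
d(8*sin(6*B_t)) = (-144*sin(6*B_t)) dt + (48*cos(6*B_t)) dB_t

Itô's formula for f(B_t) gives d f(B_t) = f'(B_t) dB_t + (1/2) f''(B_t) dt. Compute derivatives of f(x) = 8*sin(6*x):
  f'(x)  = 48*cos(6*x)
  f''(x) = -288*sin(6*x)
Substitute x = B_t and multiply the f'' term by 1/2:
  drift     = (1/2) * (-288*sin(6*x)) evaluated at B_t = -144*sin(6*B_t)
  diffusion = (48*cos(6*x)) evaluated at B_t = 48*cos(6*B_t)
Therefore d(8*sin(6*B_t)) = (-144*sin(6*B_t)) dt + (48*cos(6*B_t)) dB_t.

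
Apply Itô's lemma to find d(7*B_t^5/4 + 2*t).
d(7*B_t^5/4 + 2*t) = (35*B_t^3/2 + 2) dt + (35*B_t^4/4) dB_t

Itô's formula for f(t, x): d f(t, B_t) = (f_t + (1/2) f_xx) dt + f_x dB_t. Compute partials of f(t, x) = 2*t + 7*x^5/4:
  f_t(t,x)  = 2
  f_x(t,x)  = 35*x^4/4
  f_xx(t,x) = 35*x^3
Assemble drift = f_t + (1/2) f_xx = 35*x^3/2 + 2 and diffusion = f_x = 35*x^4/4. Substituting x = B_t:
  d(7*B_t^5/4 + 2*t) = (35*B_t^3/2 + 2) dt + (35*B_t^4/4) dB_t.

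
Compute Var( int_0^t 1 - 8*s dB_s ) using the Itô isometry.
Var = t*(64*t^2 - 24*t + 3)/3

The Itô integral of a deterministic integrand f(s) has mean 0 because each increment f(s) * (B_{s+ds} - B_s) has mean 0. By the Itô isometry:
  Var( int_0^t f(s) dB_s ) = E[ (int_0^t f(s) dB_s)^2 ] = int_0^t f(s)^2 ds.
Here f(s) = 1 - 8*s, so f(s)^2 = (8*s - 1)^2. Integrate:
  int_0^t ((8*s - 1)^2) ds = t*(64*t^2 - 24*t + 3)/3.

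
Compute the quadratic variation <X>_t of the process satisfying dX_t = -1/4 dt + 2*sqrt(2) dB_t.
<X>_t = 8*t

For an Itô process dX_t = a(t) dt + b(t) dB_t, the quadratic variation is <X>_t = int_0^t b(s)^2 ds (the drift term does not contribute). Here b(s) = 2*sqrt(2), so
  b(s)^2 = 8.
Integrating from 0 to t:
  <X>_t = int_0^t (8) ds = 8*t.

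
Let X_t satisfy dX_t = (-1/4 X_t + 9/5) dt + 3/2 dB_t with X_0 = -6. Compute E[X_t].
E[X_t] = 36/5 - 66*exp(-t/4)/5

Taking expectations and using E[dB_t] = 0, the mean m(t) = E[X_t] satisfies the ODE m'(t) = a m(t) + b with m(0) = x_0. With a = -1/4, b = 9/5, x_0 = -6, the solution is
  m(t) = x_0 * exp(a t) + (b/a) * (exp(a t) - 1)
       = (-6) * exp((-1/4) t) + ((9/5)/(-1/4)) * (exp((-1/4) t) - 1)
       = 36/5 - 66*exp(-t/4)/5.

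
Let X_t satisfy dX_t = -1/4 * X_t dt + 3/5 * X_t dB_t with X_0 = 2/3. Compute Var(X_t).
Var(X_t) = (4*exp(9*t/25) - 4)*exp(-t/2)/9

For GBM dX = mu X dt + sigma X dB with X_0 = x_0, apply Itô to Y = log X: dY = (mu - sigma^2/2) dt + sigma dB, so Y_t = log(x_0) + (mu - sigma^2/2) t + sigma B_t and hence X_t = x_0 * exp((mu - sigma^2/2) t + sigma B_t).
With mu = -1/4, sigma = 3/5, x_0 = 2/3, this gives:
  X_t = 2/3 * exp((-43/100) * t + (3/5) * B_t).
Since sigma*B_t ~ Normal(0, sigma^2 t), E[exp(sigma*B_t)] = exp(sigma^2 t / 2); so E[X_t] = x_0 * exp((mu - sigma^2/2) t) * exp(sigma^2 t / 2) = x_0 * exp(mu t) = 2*exp(-t/4)/3.
Var(X_t) = E[X_t^2] - (E[X_t])^2 = x_0^2 * exp(2 mu t) * (exp(sigma^2 t) - 1) = (4*exp(9*t/25) - 4)*exp(-t/2)/9.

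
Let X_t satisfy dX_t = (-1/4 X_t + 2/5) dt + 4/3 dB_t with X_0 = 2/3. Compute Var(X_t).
Var(X_t) = 32/9 - 32*exp(-t/2)/9

The variance V(t) = Var(X_t) satisfies V'(t) = 2 a V(t) + c^2 with V(0) = 0 (drift coefficient is linear in X, diffusion is constant). With a = -1/4, c = 4/3, the solution is
  V(t) = (c^2 / (2 a)) * (exp(2 a t) - 1)
       = ((4/3)^2 / (2*(-1/4))) * (exp((-1/2) t) - 1)
       = 32/9 - 32*exp(-t/2)/9.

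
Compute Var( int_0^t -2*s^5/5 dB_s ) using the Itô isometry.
Var = 4*t^11/275

The Itô integral of a deterministic integrand f(s) has mean 0 because each increment f(s) * (B_{s+ds} - B_s) has mean 0. By the Itô isometry:
  Var( int_0^t f(s) dB_s ) = E[ (int_0^t f(s) dB_s)^2 ] = int_0^t f(s)^2 ds.
Here f(s) = -2*s^5/5, so f(s)^2 = 4*s^10/25. Integrate:
  int_0^t (4*s^10/25) ds = 4*t^11/275.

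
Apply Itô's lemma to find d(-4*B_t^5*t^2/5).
d(-4*B_t^5*t^2/5) = (8*B_t^3*t*(-B_t^2 - 5*t)/5) dt + (-4*B_t^4*t^2) dB_t

Itô's formula for f(t, x): d f(t, B_t) = (f_t + (1/2) f_xx) dt + f_x dB_t. Compute partials of f(t, x) = -4*t^2*x^5/5:
  f_t(t,x)  = -8*t*x^5/5
  f_x(t,x)  = -4*t^2*x^4
  f_xx(t,x) = -16*t^2*x^3
Assemble drift = f_t + (1/2) f_xx = 8*t*x^3*(-5*t - x^2)/5 and diffusion = f_x = -4*t^2*x^4. Substituting x = B_t:
  d(-4*B_t^5*t^2/5) = (8*B_t^3*t*(-B_t^2 - 5*t)/5) dt + (-4*B_t^4*t^2) dB_t.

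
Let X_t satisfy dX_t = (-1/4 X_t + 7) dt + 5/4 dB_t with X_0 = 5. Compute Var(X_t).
Var(X_t) = 25/8 - 25*exp(-t/2)/8

The variance V(t) = Var(X_t) satisfies V'(t) = 2 a V(t) + c^2 with V(0) = 0 (drift coefficient is linear in X, diffusion is constant). With a = -1/4, c = 5/4, the solution is
  V(t) = (c^2 / (2 a)) * (exp(2 a t) - 1)
       = ((5/4)^2 / (2*(-1/4))) * (exp((-1/2) t) - 1)
       = 25/8 - 25*exp(-t/2)/8.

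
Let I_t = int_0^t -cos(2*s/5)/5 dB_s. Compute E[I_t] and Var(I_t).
E[I_t] = 0; Var(I_t) = t/50 + sin(4*t/5)/40

The Itô integral of a deterministic integrand f(s) has mean 0 because each increment f(s) * (B_{s+ds} - B_s) has mean 0. By the Itô isometry:
  Var( int_0^t f(s) dB_s ) = E[ (int_0^t f(s) dB_s)^2 ] = int_0^t f(s)^2 ds.
Here f(s) = -cos(2*s/5)/5, so f(s)^2 = cos(2*s/5)^2/25. Integrate:
  int_0^t (cos(2*s/5)^2/25) ds = t/50 + sin(4*t/5)/40.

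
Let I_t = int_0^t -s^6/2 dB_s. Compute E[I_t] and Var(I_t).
E[I_t] = 0; Var(I_t) = t^13/52

The Itô integral of a deterministic integrand f(s) has mean 0 because each increment f(s) * (B_{s+ds} - B_s) has mean 0. By the Itô isometry:
  Var( int_0^t f(s) dB_s ) = E[ (int_0^t f(s) dB_s)^2 ] = int_0^t f(s)^2 ds.
Here f(s) = -s^6/2, so f(s)^2 = s^12/4. Integrate:
  int_0^t (s^12/4) ds = t^13/52.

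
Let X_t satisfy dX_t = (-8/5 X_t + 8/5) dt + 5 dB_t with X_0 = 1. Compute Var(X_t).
Var(X_t) = 125/16 - 125*exp(-16*t/5)/16

The variance V(t) = Var(X_t) satisfies V'(t) = 2 a V(t) + c^2 with V(0) = 0 (drift coefficient is linear in X, diffusion is constant). With a = -8/5, c = 5, the solution is
  V(t) = (c^2 / (2 a)) * (exp(2 a t) - 1)
       = (5^2 / (2*(-8/5))) * (exp((-16/5) t) - 1)
       = 125/16 - 125*exp(-16*t/5)/16.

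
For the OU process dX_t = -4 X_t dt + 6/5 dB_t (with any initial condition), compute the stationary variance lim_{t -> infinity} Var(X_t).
lim Var(X_t) = 9/50

The OU SDE dX = -theta X dt + sigma dB admits the integrating factor exp(theta t): d(exp(theta t) X_t) = sigma exp(theta t) dB_t. Integrating from 0 to t gives X_t = x_0 * exp(-theta t) + sigma * int_0^t exp(-theta (t-s)) dB_s for any initial x_0. The Itô integral has variance (by the Itô isometry) sigma^2 * int_0^t exp(-2 theta (t - s)) ds = sigma^2 * (1 - exp(-2 theta t)) / (2 theta), independent of x_0.
With theta = 4, sigma = 6/5:
  Var(X_t) = (6/5)^2 * (1 - exp(-2*4 t)) / (2 * 4) = 9/50 - 9*exp(-8*t)/50.
As t -> infinity, exp(-2*4 t) -> 0, so the stationary variance is sigma^2 / (2 theta) = 9/50.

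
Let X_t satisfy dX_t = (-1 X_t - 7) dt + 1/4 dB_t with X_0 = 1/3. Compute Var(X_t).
Var(X_t) = 1/32 - exp(-2*t)/32

The variance V(t) = Var(X_t) satisfies V'(t) = 2 a V(t) + c^2 with V(0) = 0 (drift coefficient is linear in X, diffusion is constant). With a = -1, c = 1/4, the solution is
  V(t) = (c^2 / (2 a)) * (exp(2 a t) - 1)
       = ((1/4)^2 / (2*(-1))) * (exp((-2) t) - 1)
       = 1/32 - exp(-2*t)/32.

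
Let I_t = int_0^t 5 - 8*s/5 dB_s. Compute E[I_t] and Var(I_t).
E[I_t] = 0; Var(I_t) = t*(64*t^2 - 600*t + 1875)/75

The Itô integral of a deterministic integrand f(s) has mean 0 because each increment f(s) * (B_{s+ds} - B_s) has mean 0. By the Itô isometry:
  Var( int_0^t f(s) dB_s ) = E[ (int_0^t f(s) dB_s)^2 ] = int_0^t f(s)^2 ds.
Here f(s) = 5 - 8*s/5, so f(s)^2 = (8*s - 25)^2/25. Integrate:
  int_0^t ((8*s - 25)^2/25) ds = t*(64*t^2 - 600*t + 1875)/75.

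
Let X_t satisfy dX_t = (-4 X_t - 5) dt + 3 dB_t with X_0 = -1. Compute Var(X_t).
Var(X_t) = 9/8 - 9*exp(-8*t)/8

The variance V(t) = Var(X_t) satisfies V'(t) = 2 a V(t) + c^2 with V(0) = 0 (drift coefficient is linear in X, diffusion is constant). With a = -4, c = 3, the solution is
  V(t) = (c^2 / (2 a)) * (exp(2 a t) - 1)
       = (3^2 / (2*(-4))) * (exp((-8) t) - 1)
       = 9/8 - 9*exp(-8*t)/8.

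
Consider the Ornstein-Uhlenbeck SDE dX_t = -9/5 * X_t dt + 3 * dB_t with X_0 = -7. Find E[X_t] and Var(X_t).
E[X_t] = -7*exp(-9*t/5); Var(X_t) = 5/2 - 5*exp(-18*t/5)/2

The OU SDE dX = -theta X dt + sigma dB admits the integrating factor exp(theta t): d(exp(theta t) X_t) = sigma exp(theta t) dB_t. Integrating from 0 to t:
  X_t = x_0 * exp(-theta t) + sigma * int_0^t exp(-theta (t-s)) dB_s.
The Itô integral has mean 0 and (by the Itô isometry) variance sigma^2 * int_0^t exp(-2 theta (t - s)) ds = sigma^2 * (1 - exp(-2 theta t)) / (2 theta).
With theta = 9/5, sigma = 3, x_0 = -7:
  E[X_t] = -7 * exp(-9/5 t) = -7*exp(-9*t/5)
  Var(X_t) = (3)^2 * (1 - exp(-2*9/5 t)) / (2 * 9/5) = 5/2 - 5*exp(-18*t/5)/2.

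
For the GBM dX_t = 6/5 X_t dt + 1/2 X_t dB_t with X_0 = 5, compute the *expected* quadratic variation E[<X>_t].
E[<X>_t] = 125*exp(53*t/20)/53 - 125/53

<X>_t = int_0^t ((1/2) * X_s)^2 ds. Taking expectation inside the integral: E[<X>_t] = (1/2)^2 * int_0^t E[X_s^2] ds. For GBM, E[X_s^2] = x_0^2 * exp((2 mu + sigma^2) s). Integrating:
  E[<X>_t] = (1/2)^2 * 5^2 * (exp((2*(6/5) + (1/2)^2) t) - 1) / (2*(6/5) + (1/2)^2)
           = (1/2)^2 * 5^2 * (exp((53/20) t) - 1) / (53/20) = 125*exp(53*t/20)/53 - 125/53.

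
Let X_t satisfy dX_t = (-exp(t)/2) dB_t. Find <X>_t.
<X>_t = exp(2*t)/8 - 1/8

For an Itô process dX_t = a(t) dt + b(t) dB_t, the quadratic variation is <X>_t = int_0^t b(s)^2 ds (the drift term does not contribute). Here b(s) = -exp(s)/2, so
  b(s)^2 = exp(2*s)/4.
Integrating from 0 to t:
  <X>_t = int_0^t (exp(2*s)/4) ds = exp(2*t)/8 - 1/8.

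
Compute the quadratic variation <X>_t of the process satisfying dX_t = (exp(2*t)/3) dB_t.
<X>_t = exp(4*t)/36 - 1/36

For an Itô process dX_t = a(t) dt + b(t) dB_t, the quadratic variation is <X>_t = int_0^t b(s)^2 ds (the drift term does not contribute). Here b(s) = exp(2*s)/3, so
  b(s)^2 = exp(4*s)/9.
Integrating from 0 to t:
  <X>_t = int_0^t (exp(4*s)/9) ds = exp(4*t)/36 - 1/36.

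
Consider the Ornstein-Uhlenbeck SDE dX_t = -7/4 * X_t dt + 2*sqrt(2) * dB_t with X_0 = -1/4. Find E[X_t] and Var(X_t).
E[X_t] = -exp(-7*t/4)/4; Var(X_t) = 16/7 - 16*exp(-7*t/2)/7

The OU SDE dX = -theta X dt + sigma dB admits the integrating factor exp(theta t): d(exp(theta t) X_t) = sigma exp(theta t) dB_t. Integrating from 0 to t:
  X_t = x_0 * exp(-theta t) + sigma * int_0^t exp(-theta (t-s)) dB_s.
The Itô integral has mean 0 and (by the Itô isometry) variance sigma^2 * int_0^t exp(-2 theta (t - s)) ds = sigma^2 * (1 - exp(-2 theta t)) / (2 theta).
With theta = 7/4, sigma = 2*sqrt(2), x_0 = -1/4:
  E[X_t] = -1/4 * exp(-7/4 t) = -exp(-7*t/4)/4
  Var(X_t) = (2*sqrt(2))^2 * (1 - exp(-2*7/4 t)) / (2 * 7/4) = 16/7 - 16*exp(-7*t/2)/7.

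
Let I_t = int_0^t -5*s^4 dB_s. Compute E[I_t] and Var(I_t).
E[I_t] = 0; Var(I_t) = 25*t^9/9

The Itô integral of a deterministic integrand f(s) has mean 0 because each increment f(s) * (B_{s+ds} - B_s) has mean 0. By the Itô isometry:
  Var( int_0^t f(s) dB_s ) = E[ (int_0^t f(s) dB_s)^2 ] = int_0^t f(s)^2 ds.
Here f(s) = -5*s^4, so f(s)^2 = 25*s^8. Integrate:
  int_0^t (25*s^8) ds = 25*t^9/9.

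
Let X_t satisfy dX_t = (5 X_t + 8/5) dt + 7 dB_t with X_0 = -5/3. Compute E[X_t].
E[X_t] = -101*exp(5*t)/75 - 8/25

Taking expectations and using E[dB_t] = 0, the mean m(t) = E[X_t] satisfies the ODE m'(t) = a m(t) + b with m(0) = x_0. With a = 5, b = 8/5, x_0 = -5/3, the solution is
  m(t) = x_0 * exp(a t) + (b/a) * (exp(a t) - 1)
       = (-5/3) * exp(5 t) + ((8/5)/5) * (exp(5 t) - 1)
       = -101*exp(5*t)/75 - 8/25.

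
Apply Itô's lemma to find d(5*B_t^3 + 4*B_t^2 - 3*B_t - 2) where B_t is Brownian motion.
d(5*B_t^3 + 4*B_t^2 - 3*B_t - 2) = (15*B_t + 4) dt + (15*B_t^2 + 8*B_t - 3) dB_t

Itô's formula for f(B_t) gives d f(B_t) = f'(B_t) dB_t + (1/2) f''(B_t) dt. Compute derivatives of f(x) = 5*x^3 + 4*x^2 - 3*x - 2:
  f'(x)  = 15*x^2 + 8*x - 3
  f''(x) = 30*x + 8
Substitute x = B_t and multiply the f'' term by 1/2:
  drift     = (1/2) * (30*x + 8) evaluated at B_t = 15*B_t + 4
  diffusion = (15*x^2 + 8*x - 3) evaluated at B_t = 15*B_t^2 + 8*B_t - 3
Therefore d(5*B_t^3 + 4*B_t^2 - 3*B_t - 2) = (15*B_t + 4) dt + (15*B_t^2 + 8*B_t - 3) dB_t.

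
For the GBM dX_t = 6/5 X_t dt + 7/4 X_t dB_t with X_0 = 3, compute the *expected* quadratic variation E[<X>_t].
E[<X>_t] = 2205*exp(437*t/80)/437 - 2205/437

<X>_t = int_0^t ((7/4) * X_s)^2 ds. Taking expectation inside the integral: E[<X>_t] = (7/4)^2 * int_0^t E[X_s^2] ds. For GBM, E[X_s^2] = x_0^2 * exp((2 mu + sigma^2) s). Integrating:
  E[<X>_t] = (7/4)^2 * 3^2 * (exp((2*(6/5) + (7/4)^2) t) - 1) / (2*(6/5) + (7/4)^2)
           = (7/4)^2 * 3^2 * (exp((437/80) t) - 1) / (437/80) = 2205*exp(437*t/80)/437 - 2205/437.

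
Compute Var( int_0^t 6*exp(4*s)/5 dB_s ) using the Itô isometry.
Var = 9*exp(8*t)/50 - 9/50

The Itô integral of a deterministic integrand f(s) has mean 0 because each increment f(s) * (B_{s+ds} - B_s) has mean 0. By the Itô isometry:
  Var( int_0^t f(s) dB_s ) = E[ (int_0^t f(s) dB_s)^2 ] = int_0^t f(s)^2 ds.
Here f(s) = 6*exp(4*s)/5, so f(s)^2 = 36*exp(8*s)/25. Integrate:
  int_0^t (36*exp(8*s)/25) ds = 9*exp(8*t)/50 - 9/50.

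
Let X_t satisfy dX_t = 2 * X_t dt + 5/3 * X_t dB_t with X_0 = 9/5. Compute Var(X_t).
Var(X_t) = 81*(exp(25*t/9) - 1)*exp(4*t)/25

For GBM dX = mu X dt + sigma X dB with X_0 = x_0, apply Itô to Y = log X: dY = (mu - sigma^2/2) dt + sigma dB, so Y_t = log(x_0) + (mu - sigma^2/2) t + sigma B_t and hence X_t = x_0 * exp((mu - sigma^2/2) t + sigma B_t).
With mu = 2, sigma = 5/3, x_0 = 9/5, this gives:
  X_t = 9/5 * exp((11/18) * t + (5/3) * B_t).
Since sigma*B_t ~ Normal(0, sigma^2 t), E[exp(sigma*B_t)] = exp(sigma^2 t / 2); so E[X_t] = x_0 * exp((mu - sigma^2/2) t) * exp(sigma^2 t / 2) = x_0 * exp(mu t) = 9*exp(2*t)/5.
Var(X_t) = E[X_t^2] - (E[X_t])^2 = x_0^2 * exp(2 mu t) * (exp(sigma^2 t) - 1) = 81*(exp(25*t/9) - 1)*exp(4*t)/25.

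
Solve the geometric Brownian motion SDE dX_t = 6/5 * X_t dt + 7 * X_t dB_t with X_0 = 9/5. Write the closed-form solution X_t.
X_t = 9/5 * exp((-233/10) * t + (7) * B_t)

For GBM dX = mu X dt + sigma X dB with X_0 = x_0, apply Itô to Y = log X: dY = (mu - sigma^2/2) dt + sigma dB, so Y_t = log(x_0) + (mu - sigma^2/2) t + sigma B_t and hence X_t = x_0 * exp((mu - sigma^2/2) t + sigma B_t).
With mu = 6/5, sigma = 7, x_0 = 9/5, this gives:
  X_t = 9/5 * exp((-233/10) * t + (7) * B_t).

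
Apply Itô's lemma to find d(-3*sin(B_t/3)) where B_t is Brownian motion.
d(-3*sin(B_t/3)) = (sin(B_t/3)/6) dt + (-cos(B_t/3)) dB_t

Itô's formula for f(B_t) gives d f(B_t) = f'(B_t) dB_t + (1/2) f''(B_t) dt. Compute derivatives of f(x) = -3*sin(x/3):
  f'(x)  = -cos(x/3)
  f''(x) = sin(x/3)/3
Substitute x = B_t and multiply the f'' term by 1/2:
  drift     = (1/2) * (sin(x/3)/3) evaluated at B_t = sin(B_t/3)/6
  diffusion = (-cos(x/3)) evaluated at B_t = -cos(B_t/3)
Therefore d(-3*sin(B_t/3)) = (sin(B_t/3)/6) dt + (-cos(B_t/3)) dB_t.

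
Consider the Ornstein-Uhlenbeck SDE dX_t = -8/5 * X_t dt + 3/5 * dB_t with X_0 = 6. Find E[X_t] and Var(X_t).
E[X_t] = 6*exp(-8*t/5); Var(X_t) = 9/80 - 9*exp(-16*t/5)/80

The OU SDE dX = -theta X dt + sigma dB admits the integrating factor exp(theta t): d(exp(theta t) X_t) = sigma exp(theta t) dB_t. Integrating from 0 to t:
  X_t = x_0 * exp(-theta t) + sigma * int_0^t exp(-theta (t-s)) dB_s.
The Itô integral has mean 0 and (by the Itô isometry) variance sigma^2 * int_0^t exp(-2 theta (t - s)) ds = sigma^2 * (1 - exp(-2 theta t)) / (2 theta).
With theta = 8/5, sigma = 3/5, x_0 = 6:
  E[X_t] = 6 * exp(-8/5 t) = 6*exp(-8*t/5)
  Var(X_t) = (3/5)^2 * (1 - exp(-2*8/5 t)) / (2 * 8/5) = 9/80 - 9*exp(-16*t/5)/80.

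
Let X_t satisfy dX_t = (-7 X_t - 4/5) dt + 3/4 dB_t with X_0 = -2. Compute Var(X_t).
Var(X_t) = 9/224 - 9*exp(-14*t)/224

The variance V(t) = Var(X_t) satisfies V'(t) = 2 a V(t) + c^2 with V(0) = 0 (drift coefficient is linear in X, diffusion is constant). With a = -7, c = 3/4, the solution is
  V(t) = (c^2 / (2 a)) * (exp(2 a t) - 1)
       = ((3/4)^2 / (2*(-7))) * (exp((-14) t) - 1)
       = 9/224 - 9*exp(-14*t)/224.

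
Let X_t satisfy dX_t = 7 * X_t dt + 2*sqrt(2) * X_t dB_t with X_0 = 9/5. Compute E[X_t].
E[X_t] = 9*exp(7*t)/5

For GBM dX = mu X dt + sigma X dB with X_0 = x_0, apply Itô to Y = log X: dY = (mu - sigma^2/2) dt + sigma dB, so Y_t = log(x_0) + (mu - sigma^2/2) t + sigma B_t and hence X_t = x_0 * exp((mu - sigma^2/2) t + sigma B_t).
With mu = 7, sigma = 2*sqrt(2), x_0 = 9/5, this gives:
  X_t = 9/5 * exp((3) * t + (2*sqrt(2)) * B_t).
Since sigma*B_t ~ Normal(0, sigma^2 t), E[exp(sigma*B_t)] = exp(sigma^2 t / 2); so E[X_t] = x_0 * exp((mu - sigma^2/2) t) * exp(sigma^2 t / 2) = x_0 * exp(mu t) = 9*exp(7*t)/5.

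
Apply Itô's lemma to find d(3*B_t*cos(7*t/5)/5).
d(3*B_t*cos(7*t/5)/5) = (-21*B_t*sin(7*t/5)/25) dt + (3*cos(7*t/5)/5) dB_t

Itô's formula for f(t, x): d f(t, B_t) = (f_t + (1/2) f_xx) dt + f_x dB_t. Compute partials of f(t, x) = 3*x*cos(7*t/5)/5:
  f_t(t,x)  = -21*x*sin(7*t/5)/25
  f_x(t,x)  = 3*cos(7*t/5)/5
  f_xx(t,x) = 0
Assemble drift = f_t + (1/2) f_xx = -21*x*sin(7*t/5)/25 and diffusion = f_x = 3*cos(7*t/5)/5. Substituting x = B_t:
  d(3*B_t*cos(7*t/5)/5) = (-21*B_t*sin(7*t/5)/25) dt + (3*cos(7*t/5)/5) dB_t.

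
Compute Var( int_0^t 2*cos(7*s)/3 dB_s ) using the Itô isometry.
Var = 2*t/9 + sin(14*t)/63

The Itô integral of a deterministic integrand f(s) has mean 0 because each increment f(s) * (B_{s+ds} - B_s) has mean 0. By the Itô isometry:
  Var( int_0^t f(s) dB_s ) = E[ (int_0^t f(s) dB_s)^2 ] = int_0^t f(s)^2 ds.
Here f(s) = 2*cos(7*s)/3, so f(s)^2 = 4*cos(7*s)^2/9. Integrate:
  int_0^t (4*cos(7*s)^2/9) ds = 2*t/9 + sin(14*t)/63.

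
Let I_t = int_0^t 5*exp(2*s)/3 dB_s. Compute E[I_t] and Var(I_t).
E[I_t] = 0; Var(I_t) = 25*exp(4*t)/36 - 25/36

The Itô integral of a deterministic integrand f(s) has mean 0 because each increment f(s) * (B_{s+ds} - B_s) has mean 0. By the Itô isometry:
  Var( int_0^t f(s) dB_s ) = E[ (int_0^t f(s) dB_s)^2 ] = int_0^t f(s)^2 ds.
Here f(s) = 5*exp(2*s)/3, so f(s)^2 = 25*exp(4*s)/9. Integrate:
  int_0^t (25*exp(4*s)/9) ds = 25*exp(4*t)/36 - 25/36.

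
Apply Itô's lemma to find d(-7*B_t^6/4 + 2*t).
d(-7*B_t^6/4 + 2*t) = (2 - 105*B_t^4/4) dt + (-21*B_t^5/2) dB_t

Itô's formula for f(t, x): d f(t, B_t) = (f_t + (1/2) f_xx) dt + f_x dB_t. Compute partials of f(t, x) = 2*t - 7*x^6/4:
  f_t(t,x)  = 2
  f_x(t,x)  = -21*x^5/2
  f_xx(t,x) = -105*x^4/2
Assemble drift = f_t + (1/2) f_xx = 2 - 105*x^4/4 and diffusion = f_x = -21*x^5/2. Substituting x = B_t:
  d(-7*B_t^6/4 + 2*t) = (2 - 105*B_t^4/4) dt + (-21*B_t^5/2) dB_t.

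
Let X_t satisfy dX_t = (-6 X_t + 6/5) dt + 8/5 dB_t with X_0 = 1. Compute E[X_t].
E[X_t] = 1/5 + 4*exp(-6*t)/5

Taking expectations and using E[dB_t] = 0, the mean m(t) = E[X_t] satisfies the ODE m'(t) = a m(t) + b with m(0) = x_0. With a = -6, b = 6/5, x_0 = 1, the solution is
  m(t) = x_0 * exp(a t) + (b/a) * (exp(a t) - 1)
       = 1 * exp((-6) t) + ((6/5)/(-6)) * (exp((-6) t) - 1)
       = 1/5 + 4*exp(-6*t)/5.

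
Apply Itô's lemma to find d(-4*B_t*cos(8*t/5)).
d(-4*B_t*cos(8*t/5)) = (32*B_t*sin(8*t/5)/5) dt + (-4*cos(8*t/5)) dB_t

Itô's formula for f(t, x): d f(t, B_t) = (f_t + (1/2) f_xx) dt + f_x dB_t. Compute partials of f(t, x) = -4*x*cos(8*t/5):
  f_t(t,x)  = 32*x*sin(8*t/5)/5
  f_x(t,x)  = -4*cos(8*t/5)
  f_xx(t,x) = 0
Assemble drift = f_t + (1/2) f_xx = 32*x*sin(8*t/5)/5 and diffusion = f_x = -4*cos(8*t/5). Substituting x = B_t:
  d(-4*B_t*cos(8*t/5)) = (32*B_t*sin(8*t/5)/5) dt + (-4*cos(8*t/5)) dB_t.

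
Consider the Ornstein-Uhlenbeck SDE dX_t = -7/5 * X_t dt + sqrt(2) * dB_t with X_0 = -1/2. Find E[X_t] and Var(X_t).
E[X_t] = -exp(-7*t/5)/2; Var(X_t) = 5/7 - 5*exp(-14*t/5)/7

The OU SDE dX = -theta X dt + sigma dB admits the integrating factor exp(theta t): d(exp(theta t) X_t) = sigma exp(theta t) dB_t. Integrating from 0 to t:
  X_t = x_0 * exp(-theta t) + sigma * int_0^t exp(-theta (t-s)) dB_s.
The Itô integral has mean 0 and (by the Itô isometry) variance sigma^2 * int_0^t exp(-2 theta (t - s)) ds = sigma^2 * (1 - exp(-2 theta t)) / (2 theta).
With theta = 7/5, sigma = sqrt(2), x_0 = -1/2:
  E[X_t] = -1/2 * exp(-7/5 t) = -exp(-7*t/5)/2
  Var(X_t) = (sqrt(2))^2 * (1 - exp(-2*7/5 t)) / (2 * 7/5) = 5/7 - 5*exp(-14*t/5)/7.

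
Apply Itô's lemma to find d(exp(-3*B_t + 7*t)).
d(exp(-3*B_t + 7*t)) = (23*exp(-3*B_t + 7*t)/2) dt + (-3*exp(-3*B_t + 7*t)) dB_t

Itô's formula for f(t, x): d f(t, B_t) = (f_t + (1/2) f_xx) dt + f_x dB_t. Compute partials of f(t, x) = exp(7*t - 3*x):
  f_t(t,x)  = 7*exp(7*t - 3*x)
  f_x(t,x)  = -3*exp(7*t - 3*x)
  f_xx(t,x) = 9*exp(7*t - 3*x)
Assemble drift = f_t + (1/2) f_xx = 23*exp(7*t - 3*x)/2 and diffusion = f_x = -3*exp(7*t - 3*x). Substituting x = B_t:
  d(exp(-3*B_t + 7*t)) = (23*exp(-3*B_t + 7*t)/2) dt + (-3*exp(-3*B_t + 7*t)) dB_t.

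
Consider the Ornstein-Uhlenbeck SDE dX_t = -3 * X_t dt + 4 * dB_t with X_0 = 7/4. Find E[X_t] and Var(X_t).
E[X_t] = 7*exp(-3*t)/4; Var(X_t) = 8/3 - 8*exp(-6*t)/3

The OU SDE dX = -theta X dt + sigma dB admits the integrating factor exp(theta t): d(exp(theta t) X_t) = sigma exp(theta t) dB_t. Integrating from 0 to t:
  X_t = x_0 * exp(-theta t) + sigma * int_0^t exp(-theta (t-s)) dB_s.
The Itô integral has mean 0 and (by the Itô isometry) variance sigma^2 * int_0^t exp(-2 theta (t - s)) ds = sigma^2 * (1 - exp(-2 theta t)) / (2 theta).
With theta = 3, sigma = 4, x_0 = 7/4:
  E[X_t] = 7/4 * exp(-3 t) = 7*exp(-3*t)/4
  Var(X_t) = (4)^2 * (1 - exp(-2*3 t)) / (2 * 3) = 8/3 - 8*exp(-6*t)/3.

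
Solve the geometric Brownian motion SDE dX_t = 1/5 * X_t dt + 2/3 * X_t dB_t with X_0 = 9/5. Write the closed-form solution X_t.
X_t = 9/5 * exp((-1/45) * t + (2/3) * B_t)

For GBM dX = mu X dt + sigma X dB with X_0 = x_0, apply Itô to Y = log X: dY = (mu - sigma^2/2) dt + sigma dB, so Y_t = log(x_0) + (mu - sigma^2/2) t + sigma B_t and hence X_t = x_0 * exp((mu - sigma^2/2) t + sigma B_t).
With mu = 1/5, sigma = 2/3, x_0 = 9/5, this gives:
  X_t = 9/5 * exp((-1/45) * t + (2/3) * B_t).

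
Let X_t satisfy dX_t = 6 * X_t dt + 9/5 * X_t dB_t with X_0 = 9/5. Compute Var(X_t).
Var(X_t) = 81*(exp(81*t/25) - 1)*exp(12*t)/25

For GBM dX = mu X dt + sigma X dB with X_0 = x_0, apply Itô to Y = log X: dY = (mu - sigma^2/2) dt + sigma dB, so Y_t = log(x_0) + (mu - sigma^2/2) t + sigma B_t and hence X_t = x_0 * exp((mu - sigma^2/2) t + sigma B_t).
With mu = 6, sigma = 9/5, x_0 = 9/5, this gives:
  X_t = 9/5 * exp((219/50) * t + (9/5) * B_t).
Since sigma*B_t ~ Normal(0, sigma^2 t), E[exp(sigma*B_t)] = exp(sigma^2 t / 2); so E[X_t] = x_0 * exp((mu - sigma^2/2) t) * exp(sigma^2 t / 2) = x_0 * exp(mu t) = 9*exp(6*t)/5.
Var(X_t) = E[X_t^2] - (E[X_t])^2 = x_0^2 * exp(2 mu t) * (exp(sigma^2 t) - 1) = 81*(exp(81*t/25) - 1)*exp(12*t)/25.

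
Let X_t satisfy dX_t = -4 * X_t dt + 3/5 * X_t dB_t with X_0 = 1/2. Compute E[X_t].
E[X_t] = exp(-4*t)/2

For GBM dX = mu X dt + sigma X dB with X_0 = x_0, apply Itô to Y = log X: dY = (mu - sigma^2/2) dt + sigma dB, so Y_t = log(x_0) + (mu - sigma^2/2) t + sigma B_t and hence X_t = x_0 * exp((mu - sigma^2/2) t + sigma B_t).
With mu = -4, sigma = 3/5, x_0 = 1/2, this gives:
  X_t = 1/2 * exp((-209/50) * t + (3/5) * B_t).
Since sigma*B_t ~ Normal(0, sigma^2 t), E[exp(sigma*B_t)] = exp(sigma^2 t / 2); so E[X_t] = x_0 * exp((mu - sigma^2/2) t) * exp(sigma^2 t / 2) = x_0 * exp(mu t) = exp(-4*t)/2.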